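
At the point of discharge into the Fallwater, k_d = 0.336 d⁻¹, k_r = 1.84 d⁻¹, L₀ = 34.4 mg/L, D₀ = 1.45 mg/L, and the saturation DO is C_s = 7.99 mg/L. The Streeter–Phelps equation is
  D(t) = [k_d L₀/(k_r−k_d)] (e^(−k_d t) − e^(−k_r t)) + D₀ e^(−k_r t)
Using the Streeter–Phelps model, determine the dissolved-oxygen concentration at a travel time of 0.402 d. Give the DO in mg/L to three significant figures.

k_d L₀/(k_r−k_d) = 0.336×34.4/(1.84−0.336) = 11.56/1.504 = 7.685 mg/L.
e^(−k_d t) = e^(−0.336×0.4020) = 0.8737; e^(−k_r t) = e^(−1.84×0.4020) = 0.4773.
D = 7.685 × (0.8737 − 0.4773) + 1.45 × 0.4773 = 3.046 + 0.6920 = 3.738 mg/L.
DO = C_s − D = 7.99 − 3.738 = 4.252 mg/L.

DO ≈ 4.25 mg/L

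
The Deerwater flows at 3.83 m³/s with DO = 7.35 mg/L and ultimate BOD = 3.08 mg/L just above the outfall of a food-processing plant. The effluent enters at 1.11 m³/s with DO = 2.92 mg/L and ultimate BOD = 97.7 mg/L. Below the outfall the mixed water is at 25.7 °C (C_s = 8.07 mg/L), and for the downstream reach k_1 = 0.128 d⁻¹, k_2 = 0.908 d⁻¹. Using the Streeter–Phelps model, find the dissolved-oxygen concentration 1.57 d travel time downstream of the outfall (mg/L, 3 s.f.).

DO ≈ 5.35 mg/L

Mixed DO = (3.83×7.35 + 1.11×2.92)/(3.83+1.11) = 31.39/4.940 = 6.355 mg/L.
Mixed L₀ = (3.83×3.08 + 1.11×97.7)/(4.940) = 120.2/4.940 = 24.34 mg/L.
Initial deficit D₀ = C_s − DO₀ = 8.07 − 6.355 = 1.715 mg/L.
D(1.57) = [0.128×24.34/(0.908−0.128)](e^(−0.128×1.57) − e^(−0.908×1.57)) + 1.715 e^(−0.908×1.57)
= 3.994 × (0.8179 − 0.2404) + 1.715 × 0.2404 = 2.719 mg/L.
DO = 8.07 − 2.719 = 5.351 mg/L.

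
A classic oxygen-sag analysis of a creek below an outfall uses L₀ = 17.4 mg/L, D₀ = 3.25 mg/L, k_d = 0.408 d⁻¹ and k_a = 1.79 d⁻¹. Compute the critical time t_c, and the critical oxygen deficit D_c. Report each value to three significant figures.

t_c ≈ 0.345 d; D_c ≈ 3.44 mg/L

t_c = [1/(k_a−k_d)] ln[(k_a/k_d)(1 − D₀(k_a−k_d)/(k_d L₀))]
= [1/(1.79−0.408)] ln[(1.79/0.408)(1 − 3.25×1.382/(0.408×17.4))]
= (1/1.382) ln[4.387 × 0.3673] = 0.7236 × ln(1.612) = 0.7236 × 0.4772 = 0.3453 d.
D_c = (k_d/k_a) L₀ e^(−k_d t_c) = (0.408/1.79) × 17.4 × e^(−0.408×0.3453) = 0.2279 × 17.4 × 0.8686 = 3.445 mg/L.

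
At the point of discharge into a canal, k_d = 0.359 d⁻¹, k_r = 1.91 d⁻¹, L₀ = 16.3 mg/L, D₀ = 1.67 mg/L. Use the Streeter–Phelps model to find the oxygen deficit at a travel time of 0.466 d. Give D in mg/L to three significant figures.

k_d L₀/(k_r−k_d) = 0.359×16.3/(1.91−0.359) = 5.852/1.551 = 3.773 mg/L.
e^(−k_d t) = e^(−0.359×0.4660) = 0.8460; e^(−k_r t) = e^(−1.91×0.4660) = 0.4106.
D = 3.773 × (0.8460 − 0.4106) + 1.67 × 0.4106 = 1.642 + 0.6858 = 2.328 mg/L.

D ≈ 2.33 mg/L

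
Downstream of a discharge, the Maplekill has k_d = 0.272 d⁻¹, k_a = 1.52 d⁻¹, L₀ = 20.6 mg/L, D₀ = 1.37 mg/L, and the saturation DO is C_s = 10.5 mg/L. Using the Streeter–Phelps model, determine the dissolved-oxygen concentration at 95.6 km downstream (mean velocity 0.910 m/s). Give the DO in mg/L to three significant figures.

Travel time t = x/v = 95.6 km / (0.910 m/s) = 95600 m / 0.910 m/s = 105100 s = 1.216 d.
k_d L₀/(k_a−k_d) = 0.272×20.6/(1.52−0.272) = 5.603/1.248 = 4.490 mg/L.
e^(−k_d t) = e^(−0.272×1.216) = 0.7184; e^(−k_a t) = e^(−1.52×1.216) = 0.1575.
D = 4.490 × (0.7184 − 0.1575) + 1.37 × 0.1575 = 2.518 + 0.2158 = 2.734 mg/L.
DO = C_s − D = 10.5 − 2.734 = 7.766 mg/L.

DO ≈ 7.77 mg/L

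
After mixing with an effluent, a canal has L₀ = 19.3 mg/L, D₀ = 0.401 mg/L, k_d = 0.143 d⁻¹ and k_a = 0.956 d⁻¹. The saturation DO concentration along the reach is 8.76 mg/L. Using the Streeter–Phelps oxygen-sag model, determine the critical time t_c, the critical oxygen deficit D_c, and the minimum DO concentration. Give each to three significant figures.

With k_a/k_d = 6.685 and 1 − D₀(k_a−k_d)/(k_d L₀) = 0.8819,
t_c = ln(6.685 × 0.8819) / (0.956 − 0.143) = ln(5.896) / 0.8130 = 1.774/0.8130 = 2.182 d.
L(t_c) = L₀ e^(−k_d t_c) = 19.3 × 0.7319 = 14.13 mg/L, and at the critical point k_a D_c = k_d L, so D_c = (0.143/0.956) × 14.13 = 2.113 mg/L.
Minimum DO = C_s − D_c = 8.76 − 2.113 = 6.647 mg/L.

t_c ≈ 2.18 d; D_c ≈ 2.11 mg/L; min DO ≈ 6.65 mg/L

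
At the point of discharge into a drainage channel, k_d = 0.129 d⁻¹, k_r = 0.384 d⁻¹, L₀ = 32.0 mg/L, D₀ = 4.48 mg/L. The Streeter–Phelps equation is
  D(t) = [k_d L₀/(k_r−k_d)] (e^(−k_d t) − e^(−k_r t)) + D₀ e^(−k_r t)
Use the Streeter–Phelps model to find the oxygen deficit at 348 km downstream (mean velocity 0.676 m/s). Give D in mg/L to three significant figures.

Travel time t = x/v = 348 km / (0.676 m/s) = 348000 m / 0.676 m/s = 514800 s = 5.958 d.
k_d L₀/(k_r−k_d) = 0.129×32.0/(0.384−0.129) = 4.128/0.2550 = 16.19 mg/L.
e^(−k_d t) = e^(−0.129×5.958) = 0.4637; e^(−k_r t) = e^(−0.384×5.958) = 0.1015.
D = 16.19 × (0.4637 − 0.1015) + 4.48 × 0.1015 = 5.863 + 0.4546 = 6.318 mg/L.

D ≈ 6.32 mg/L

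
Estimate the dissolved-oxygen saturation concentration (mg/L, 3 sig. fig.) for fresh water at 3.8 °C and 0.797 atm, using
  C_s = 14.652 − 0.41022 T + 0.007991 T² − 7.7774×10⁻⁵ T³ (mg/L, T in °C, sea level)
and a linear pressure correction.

C_s ≈ 10.5 mg/L

At sea level: C_s = 14.652 − 0.41022×3.8 + 0.007991×3.8² − 7.7774×10⁻⁵×3.8³ = 13.20 mg/L.
Pressure correction: C_s' = 13.20 × 0.797 = 10.52 mg/L.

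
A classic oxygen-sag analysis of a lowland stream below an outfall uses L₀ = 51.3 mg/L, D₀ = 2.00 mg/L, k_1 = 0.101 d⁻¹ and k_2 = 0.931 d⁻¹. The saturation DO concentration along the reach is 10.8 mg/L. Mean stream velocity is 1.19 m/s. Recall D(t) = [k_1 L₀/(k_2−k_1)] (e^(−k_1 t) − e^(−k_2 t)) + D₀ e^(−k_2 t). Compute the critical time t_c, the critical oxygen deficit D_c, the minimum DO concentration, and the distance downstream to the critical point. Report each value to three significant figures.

t_c ≈ 2.21 d; D_c ≈ 4.45 mg/L; min DO ≈ 6.35 mg/L; x_c ≈ 227 km

t_c = [1/(k_2−k_1)] ln[(k_2/k_1)(1 − D₀(k_2−k_1)/(k_1 L₀))]
= [1/(0.931−0.101)] ln[(0.931/0.101)(1 − 2.00×0.8300/(0.101×51.3))]
= (1/0.8300) ln[9.218 × 0.6796] = 1.205 × ln(6.265) = 1.205 × 1.835 = 2.211 d.
L(t_c) = L₀ e^(−k_1 t_c) = 51.3 × 0.7999 = 41.03 mg/L, and at the critical point k_2 D_c = k_1 L, so D_c = (0.101/0.931) × 41.03 = 4.452 mg/L.
Minimum DO = C_s − D_c = 10.8 − 4.452 = 6.348 mg/L.
x_c = v t_c = 1.19 m/s × 2.211 d × 86400 s/d = 227300 m ≈ 227 km.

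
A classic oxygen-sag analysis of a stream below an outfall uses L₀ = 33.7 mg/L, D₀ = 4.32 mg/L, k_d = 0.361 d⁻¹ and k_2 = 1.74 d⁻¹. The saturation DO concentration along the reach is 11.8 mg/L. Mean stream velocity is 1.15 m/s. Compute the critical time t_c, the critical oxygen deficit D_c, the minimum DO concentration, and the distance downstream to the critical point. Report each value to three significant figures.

t_c ≈ 0.653 d; D_c ≈ 5.52 mg/L; min DO ≈ 6.28 mg/L; x_c ≈ 64.9 km

t_c = [1/(k_2−k_d)] ln[(k_2/k_d)(1 − D₀(k_2−k_d)/(k_d L₀))]
= [1/(1.74−0.361)] ln[(1.74/0.361)(1 − 4.32×1.379/(0.361×33.7))]
= (1/1.379) ln[4.820 × 0.5103] = 0.7252 × ln(2.460) = 0.7252 × 0.9000 = 0.6527 d.
D_c = (k_d/k_2) L₀ e^(−k_d t_c) = (0.361/1.74) × 33.7 × e^(−0.361×0.6527) = 0.2075 × 33.7 × 0.7901 = 5.524 mg/L.
Minimum DO = C_s − D_c = 11.8 − 5.524 = 6.276 mg/L.
x_c = v t_c = 1.15 m/s × 0.6527 d × 86400 s/d = 64850 m ≈ 64.9 km.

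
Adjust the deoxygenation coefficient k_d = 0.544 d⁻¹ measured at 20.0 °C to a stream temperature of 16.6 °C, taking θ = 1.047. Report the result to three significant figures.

k_d(T₂) = k_d(T₁) · θ^(T₂−T₁) = 0.544 × 1.047^(16.6−20.0)
= 0.544 × 1.047^-3.40 = 0.544 × 0.8554 = 0.4654 d⁻¹.

k_d ≈ 0.465 d⁻¹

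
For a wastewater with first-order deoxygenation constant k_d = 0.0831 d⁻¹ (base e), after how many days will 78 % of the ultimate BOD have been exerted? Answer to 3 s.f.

y/L₀ = 1 − e^(−k_d t) = 0.78 ⇒ e^(−k_d t) = 0.220
t = −ln(0.220) / 0.0831 = 1.514 / 0.0831 = 18.22 d.

t ≈ 18.2 d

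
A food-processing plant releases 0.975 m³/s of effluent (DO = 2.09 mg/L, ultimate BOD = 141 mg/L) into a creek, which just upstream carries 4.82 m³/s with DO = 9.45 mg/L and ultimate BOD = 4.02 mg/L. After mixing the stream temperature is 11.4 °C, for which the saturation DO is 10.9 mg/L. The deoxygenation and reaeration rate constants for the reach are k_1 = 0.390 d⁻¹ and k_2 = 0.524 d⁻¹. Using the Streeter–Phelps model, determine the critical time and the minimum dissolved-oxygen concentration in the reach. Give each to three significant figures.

Mixed DO = (4.82×9.45 + 0.975×2.09)/(4.82+0.975) = 47.59/5.795 = 8.212 mg/L.
Mixed L₀ = (4.82×4.02 + 0.975×141)/(5.795) = 156.9/5.795 = 27.07 mg/L.
Initial deficit D₀ = C_s − DO₀ = 10.9 − 8.212 = 2.688 mg/L.
t_c = (1/0.1340) ln[(0.524/0.390)(1 − 2.688×0.1340/(0.390×27.07))] = 7.463 × ln(1.298) = 1.945 d.
D_c = (0.390/0.524) × 27.07 × e^(−0.390×1.945) = 0.7443 × 27.07 × 0.4684 = 9.435 mg/L.
Minimum DO = 10.9 − 9.435 = 1.465 mg/L.

t_c ≈ 1.94 d; minimum DO ≈ 1.46 mg/L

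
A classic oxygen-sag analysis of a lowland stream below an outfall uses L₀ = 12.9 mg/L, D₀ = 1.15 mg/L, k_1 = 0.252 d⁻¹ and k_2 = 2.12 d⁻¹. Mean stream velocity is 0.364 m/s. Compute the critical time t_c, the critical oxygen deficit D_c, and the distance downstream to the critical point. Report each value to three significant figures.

At the critical point dD/dt = 0, so k_1 L₀ e^(−k_1 t) = k_2 D. Substituting D(t) from the Streeter–Phelps equation and solving for t gives
t_c = ln[(k_2/k_1)(1 − D₀(k_2−k_1)/(k_1 L₀))] / (k_2−k_1).
Here k_2−k_1 = 1.868 d⁻¹ and 1 − D₀(k_2−k_1)/(k_1 L₀) = 1 − 1.15×1.868/(0.252×12.9) = 0.3392, so
t_c = ln(8.413 × 0.3392) / 1.868 = 1.049 / 1.868 = 0.5613 d.
L(t_c) = L₀ e^(−k_1 t_c) = 12.9 × 0.8681 = 11.20 mg/L, and at the critical point k_2 D_c = k_1 L, so D_c = (0.252/2.12) × 11.20 = 1.331 mg/L.
x_c = v t_c = 0.364 m/s × 0.5613 d × 86400 s/d = 17650 m ≈ 17.7 km.

t_c ≈ 0.561 d; D_c ≈ 1.33 mg/L; x_c ≈ 17.7 km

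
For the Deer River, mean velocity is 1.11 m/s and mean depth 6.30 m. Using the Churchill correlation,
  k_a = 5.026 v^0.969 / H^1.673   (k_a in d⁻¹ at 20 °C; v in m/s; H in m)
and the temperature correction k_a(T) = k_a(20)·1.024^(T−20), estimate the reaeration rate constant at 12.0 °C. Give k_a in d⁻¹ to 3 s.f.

k_a(20) = 5.026 × 1.11^0.969 / 6.30^1.673 = 5.026 × 1.106 / 21.74 = 0.2558 d⁻¹.
k_a(12.0) = 0.2558 × 1.024^(12.0−20) = 0.2558 × 0.8272 = 0.2116 d⁻¹.

k_a ≈ 0.212 d⁻¹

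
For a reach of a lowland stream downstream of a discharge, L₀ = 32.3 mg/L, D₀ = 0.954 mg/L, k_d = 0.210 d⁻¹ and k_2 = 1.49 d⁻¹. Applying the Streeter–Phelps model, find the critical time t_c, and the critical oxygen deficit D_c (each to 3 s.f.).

At the critical point dD/dt = 0, so k_d L₀ e^(−k_d t) = k_2 D. Substituting D(t) from the Streeter–Phelps equation and solving for t gives
t_c = ln[(k_2/k_d)(1 − D₀(k_2−k_d)/(k_d L₀))] / (k_2−k_d).
Here k_2−k_d = 1.280 d⁻¹ and 1 − D₀(k_2−k_d)/(k_d L₀) = 1 − 0.954×1.280/(0.210×32.3) = 0.8200, so
t_c = ln(7.095 × 0.8200) / 1.280 = 1.761 / 1.280 = 1.376 d.
D_c = (k_d/k_2) L₀ e^(−k_d t_c) = (0.210/1.49) × 32.3 × e^(−0.210×1.376) = 0.1409 × 32.3 × 0.7491 = 3.410 mg/L.

t_c ≈ 1.38 d; D_c ≈ 3.41 mg/L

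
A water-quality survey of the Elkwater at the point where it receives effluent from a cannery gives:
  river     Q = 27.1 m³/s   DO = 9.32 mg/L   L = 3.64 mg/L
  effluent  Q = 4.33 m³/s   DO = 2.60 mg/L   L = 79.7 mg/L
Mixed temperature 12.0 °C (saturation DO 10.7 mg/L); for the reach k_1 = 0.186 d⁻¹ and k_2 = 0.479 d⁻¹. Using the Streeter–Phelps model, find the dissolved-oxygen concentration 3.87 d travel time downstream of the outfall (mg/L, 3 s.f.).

DO ≈ 7.38 mg/L

Mixed DO = (27.1×9.32 + 4.33×2.60)/(27.1+4.33) = 263.8/31.43 = 8.394 mg/L.
Mixed L₀ = (27.1×3.64 + 4.33×79.7)/(31.43) = 443.7/31.43 = 14.12 mg/L.
Initial deficit D₀ = C_s − DO₀ = 10.7 − 8.394 = 2.306 mg/L.
D(3.87) = [0.186×14.12/(0.479−0.186)](e^(−0.186×3.87) − e^(−0.479×3.87)) + 2.306 e^(−0.479×3.87)
= 8.963 × (0.4868 − 0.1567) + 2.306 × 0.1567 = 3.321 mg/L.
DO = 10.7 − 3.321 = 7.379 mg/L.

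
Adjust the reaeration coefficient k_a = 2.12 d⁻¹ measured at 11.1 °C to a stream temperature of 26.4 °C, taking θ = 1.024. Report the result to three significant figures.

k_a(T₂) = k_a(T₁) · θ^(T₂−T₁) = 2.12 × 1.024^(26.4−11.1)
= 2.12 × 1.024^15.3 = 2.12 × 1.437 = 3.047 d⁻¹.

k_a ≈ 3.05 d⁻¹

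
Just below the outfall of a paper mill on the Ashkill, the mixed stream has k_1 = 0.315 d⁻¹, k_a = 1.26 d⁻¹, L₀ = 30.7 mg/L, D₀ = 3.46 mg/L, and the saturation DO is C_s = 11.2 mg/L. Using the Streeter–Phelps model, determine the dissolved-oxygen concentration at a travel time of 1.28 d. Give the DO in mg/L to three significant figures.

DO ≈ 5.71 mg/L

k_1 L₀/(k_a−k_1) = 0.315×30.7/(1.26−0.315) = 9.671/0.9450 = 10.23 mg/L.
e^(−k_1 t) = e^(−0.315×1.280) = 0.6682; e^(−k_a t) = e^(−1.26×1.280) = 0.1993.
D = 10.23 × (0.6682 − 0.1993) + 3.46 × 0.1993 = 4.798 + 0.6897 = 5.488 mg/L.
DO = C_s − D = 11.2 − 5.488 = 5.712 mg/L.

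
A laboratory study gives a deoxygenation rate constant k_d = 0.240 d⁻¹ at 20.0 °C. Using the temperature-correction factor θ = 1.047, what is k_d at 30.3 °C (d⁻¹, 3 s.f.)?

k_d ≈ 0.385 d⁻¹

k_d(T₂) = k_d(T₁) · θ^(T₂−T₁) = 0.240 × 1.047^(30.3−20.0)
= 0.240 × 1.047^10.3 = 0.240 × 1.605 = 0.3852 d⁻¹.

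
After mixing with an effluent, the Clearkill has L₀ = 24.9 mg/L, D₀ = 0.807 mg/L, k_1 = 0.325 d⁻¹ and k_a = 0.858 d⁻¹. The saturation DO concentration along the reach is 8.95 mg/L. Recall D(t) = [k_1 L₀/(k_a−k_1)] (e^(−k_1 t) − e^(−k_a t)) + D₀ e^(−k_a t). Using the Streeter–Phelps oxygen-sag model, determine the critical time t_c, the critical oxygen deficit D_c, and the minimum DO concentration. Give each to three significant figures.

t_c ≈ 1.72 d; D_c ≈ 5.39 mg/L; min DO ≈ 3.56 mg/L

t_c = [1/(k_a−k_1)] ln[(k_a/k_1)(1 − D₀(k_a−k_1)/(k_1 L₀))]
= [1/(0.858−0.325)] ln[(0.858/0.325)(1 − 0.807×0.5330/(0.325×24.9))]
= (1/0.5330) ln[2.640 × 0.9468] = 1.876 × ln(2.500) = 1.876 × 0.9162 = 1.719 d.
L(t_c) = L₀ e^(−k_1 t_c) = 24.9 × 0.5720 = 14.24 mg/L, and at the critical point k_a D_c = k_1 L, so D_c = (0.325/0.858) × 14.24 = 5.395 mg/L.
Minimum DO = C_s − D_c = 8.95 − 5.395 = 3.555 mg/L.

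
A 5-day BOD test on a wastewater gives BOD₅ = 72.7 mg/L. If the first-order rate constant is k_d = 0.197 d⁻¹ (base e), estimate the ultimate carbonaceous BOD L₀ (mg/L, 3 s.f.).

L₀ ≈ 116 mg/L

BOD₅ = L₀(1 − e^(−5k_d)) ⇒ L₀ = BOD₅ / (1 − e^(−5×0.197))
= 72.7 / (1 − 0.3734) = 72.7 / 0.6266 = 116.0 mg/L.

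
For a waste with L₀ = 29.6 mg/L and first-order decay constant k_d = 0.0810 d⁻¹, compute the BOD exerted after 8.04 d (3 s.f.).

y ≈ 14.2 mg/L

y_t = L₀(1 − e^(−k_d t)) = 29.6 × (1 − e^(−0.0810×8.04))
= 29.6 × (1 − 0.5214) = 29.6 × 0.4786 = 14.17 mg/L.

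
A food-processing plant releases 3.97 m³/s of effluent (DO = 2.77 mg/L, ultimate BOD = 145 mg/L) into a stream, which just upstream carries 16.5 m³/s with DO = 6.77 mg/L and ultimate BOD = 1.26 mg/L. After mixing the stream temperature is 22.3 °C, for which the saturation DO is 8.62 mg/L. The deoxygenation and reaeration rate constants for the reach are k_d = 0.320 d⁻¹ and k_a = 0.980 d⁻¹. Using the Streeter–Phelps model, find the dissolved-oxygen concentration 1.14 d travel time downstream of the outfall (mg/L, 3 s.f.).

DO ≈ 2.57 mg/L

Mixed DO = (16.5×6.77 + 3.97×2.77)/(16.5+3.97) = 122.7/20.47 = 5.994 mg/L.
Mixed L₀ = (16.5×1.26 + 3.97×145)/(20.47) = 596.4/20.47 = 29.14 mg/L.
Initial deficit D₀ = C_s − DO₀ = 8.62 − 5.994 = 2.626 mg/L.
D(1.14) = [0.320×29.14/(0.980−0.320)](e^(−0.320×1.14) − e^(−0.980×1.14)) + 2.626 e^(−0.980×1.14)
= 14.13 × (0.6943 − 0.3272) + 2.626 × 0.3272 = 6.046 mg/L.
DO = 8.62 − 6.046 = 2.574 mg/L.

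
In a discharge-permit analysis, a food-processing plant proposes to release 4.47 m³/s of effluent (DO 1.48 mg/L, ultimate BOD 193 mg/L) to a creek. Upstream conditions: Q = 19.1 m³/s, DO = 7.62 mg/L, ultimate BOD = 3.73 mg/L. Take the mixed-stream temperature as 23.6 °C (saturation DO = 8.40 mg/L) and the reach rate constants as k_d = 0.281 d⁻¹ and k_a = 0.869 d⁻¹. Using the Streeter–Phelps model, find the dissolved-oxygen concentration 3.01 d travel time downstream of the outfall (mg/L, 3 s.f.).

DO ≈ 1.51 mg/L

Mixed DO = (19.1×7.62 + 4.47×1.48)/(19.1+4.47) = 152.2/23.57 = 6.456 mg/L.
Mixed L₀ = (19.1×3.73 + 4.47×193)/(23.57) = 934.0/23.57 = 39.62 mg/L.
Initial deficit D₀ = C_s − DO₀ = 8.40 − 6.456 = 1.944 mg/L.
D(3.01) = [0.281×39.62/(0.869−0.281)](e^(−0.281×3.01) − e^(−0.869×3.01)) + 1.944 e^(−0.869×3.01)
= 18.94 × (0.4292 − 0.07312) + 1.944 × 0.07312 = 6.885 mg/L.
DO = 8.40 − 6.885 = 1.515 mg/L.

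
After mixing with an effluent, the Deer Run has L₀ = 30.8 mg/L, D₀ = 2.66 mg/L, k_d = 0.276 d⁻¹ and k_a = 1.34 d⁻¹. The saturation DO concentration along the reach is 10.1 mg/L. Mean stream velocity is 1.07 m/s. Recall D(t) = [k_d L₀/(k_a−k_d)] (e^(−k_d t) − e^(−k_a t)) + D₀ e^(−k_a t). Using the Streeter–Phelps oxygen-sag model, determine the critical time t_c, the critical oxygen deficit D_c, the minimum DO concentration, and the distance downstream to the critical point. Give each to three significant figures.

t_c ≈ 1.10 d; D_c ≈ 4.68 mg/L; min DO ≈ 5.42 mg/L; x_c ≈ 102 km

At the critical point dD/dt = 0, so k_d L₀ e^(−k_d t) = k_a D. Substituting D(t) from the Streeter–Phelps equation and solving for t gives
t_c = ln[(k_a/k_d)(1 − D₀(k_a−k_d)/(k_d L₀))] / (k_a−k_d).
Here k_a−k_d = 1.064 d⁻¹ and 1 − D₀(k_a−k_d)/(k_d L₀) = 1 − 2.66×1.064/(0.276×30.8) = 0.6671, so
t_c = ln(4.855 × 0.6671) / 1.064 = 1.175 / 1.064 = 1.104 d.
L(t_c) = L₀ e^(−k_d t_c) = 30.8 × 0.7372 = 22.71 mg/L, and at the critical point k_a D_c = k_d L, so D_c = (0.276/1.34) × 22.71 = 4.677 mg/L.
Minimum DO = C_s − D_c = 10.1 − 4.677 = 5.423 mg/L.
x_c = v t_c = 1.07 m/s × 1.104 d × 86400 s/d = 102100 m ≈ 102 km.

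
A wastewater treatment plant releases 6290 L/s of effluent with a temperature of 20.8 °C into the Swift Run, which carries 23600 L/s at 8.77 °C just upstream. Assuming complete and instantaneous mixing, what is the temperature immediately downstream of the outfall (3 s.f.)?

Flow-weighted mixing: C = (Q_r C_r + Q_w C_w)/(Q_r + Q_w)
= (23600×8.77 + 6290×20.8)/(23600 + 6290) = 337800/29890 = 11.30 °C.

11.3 °C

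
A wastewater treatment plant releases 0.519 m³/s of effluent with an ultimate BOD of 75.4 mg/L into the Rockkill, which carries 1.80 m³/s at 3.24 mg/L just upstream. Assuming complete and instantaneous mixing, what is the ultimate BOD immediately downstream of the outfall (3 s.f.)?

Flow-weighted mixing: C = (Q_r C_r + Q_w C_w)/(Q_r + Q_w)
= (1.80×3.24 + 0.519×75.4)/(1.80 + 0.519) = 44.96/2.319 = 19.39 mg/L.

19.4 mg/L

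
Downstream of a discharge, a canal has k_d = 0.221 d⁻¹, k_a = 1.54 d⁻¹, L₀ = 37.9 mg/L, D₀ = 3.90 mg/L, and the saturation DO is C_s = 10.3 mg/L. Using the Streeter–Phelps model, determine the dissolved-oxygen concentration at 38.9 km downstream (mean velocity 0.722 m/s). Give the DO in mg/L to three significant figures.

DO ≈ 5.71 mg/L

Travel time t = x/v = 38.9 km / (0.722 m/s) = 38900 m / 0.722 m/s = 53880 s = 0.6236 d.
k_d L₀/(k_a−k_d) = 0.221×37.9/(1.54−0.221) = 8.376/1.319 = 6.350 mg/L.
e^(−k_d t) = e^(−0.221×0.6236) = 0.8713; e^(−k_a t) = e^(−1.54×0.6236) = 0.3828.
D = 6.350 × (0.8713 − 0.3828) + 3.90 × 0.3828 = 3.102 + 1.493 = 4.595 mg/L.
DO = C_s − D = 10.3 − 4.595 = 5.705 mg/L.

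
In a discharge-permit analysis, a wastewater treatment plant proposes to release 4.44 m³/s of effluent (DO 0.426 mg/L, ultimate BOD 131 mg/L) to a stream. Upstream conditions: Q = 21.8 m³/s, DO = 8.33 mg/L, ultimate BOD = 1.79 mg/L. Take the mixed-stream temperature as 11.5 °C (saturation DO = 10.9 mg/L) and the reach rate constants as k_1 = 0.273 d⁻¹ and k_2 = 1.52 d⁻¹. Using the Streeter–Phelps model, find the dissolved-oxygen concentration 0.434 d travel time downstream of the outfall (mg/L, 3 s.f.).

Mixed DO = (21.8×8.33 + 4.44×0.426)/(21.8+4.44) = 183.5/26.24 = 6.993 mg/L.
Mixed L₀ = (21.8×1.79 + 4.44×131)/(26.24) = 620.7/26.24 = 23.65 mg/L.
Initial deficit D₀ = C_s − DO₀ = 10.9 − 6.993 = 3.907 mg/L.
D(0.434) = [0.273×23.65/(1.52−0.273)](e^(−0.273×0.434) − e^(−1.52×0.434)) + 3.907 e^(−1.52×0.434)
= 5.178 × (0.8883 − 0.5170) + 3.907 × 0.5170 = 3.943 mg/L.
DO = 10.9 − 3.943 = 6.957 mg/L.

DO ≈ 6.96 mg/L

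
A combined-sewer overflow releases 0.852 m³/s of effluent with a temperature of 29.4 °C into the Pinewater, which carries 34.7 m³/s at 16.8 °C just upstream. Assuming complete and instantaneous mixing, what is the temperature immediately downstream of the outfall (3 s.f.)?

17.1 °C

Flow-weighted mixing: C = (Q_r C_r + Q_w C_w)/(Q_r + Q_w)
= (34.7×16.8 + 0.852×29.4)/(34.7 + 0.852) = 608.0/35.55 = 17.10 °C.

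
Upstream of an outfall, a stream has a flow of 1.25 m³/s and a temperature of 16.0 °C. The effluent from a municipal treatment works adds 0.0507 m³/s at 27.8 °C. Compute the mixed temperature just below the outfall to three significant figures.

16.5 °C

Flow-weighted mixing: C = (Q_r C_r + Q_w C_w)/(Q_r + Q_w)
= (1.25×16.0 + 0.0507×27.8)/(1.25 + 0.0507) = 21.41/1.301 = 16.46 °C.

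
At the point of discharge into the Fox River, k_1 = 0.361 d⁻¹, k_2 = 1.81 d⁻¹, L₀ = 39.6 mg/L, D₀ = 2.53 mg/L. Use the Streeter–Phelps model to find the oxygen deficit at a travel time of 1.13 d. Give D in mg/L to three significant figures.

k_1 L₀/(k_2−k_1) = 0.361×39.6/(1.81−0.361) = 14.30/1.449 = 9.866 mg/L.
e^(−k_1 t) = e^(−0.361×1.130) = 0.6650; e^(−k_2 t) = e^(−1.81×1.130) = 0.1293.
D = 9.866 × (0.6650 − 0.1293) + 2.53 × 0.1293 = 5.285 + 0.3272 = 5.612 mg/L.

D ≈ 5.61 mg/L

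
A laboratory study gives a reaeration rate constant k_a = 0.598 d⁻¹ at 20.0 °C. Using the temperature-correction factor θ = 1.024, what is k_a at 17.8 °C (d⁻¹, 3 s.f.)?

k_a ≈ 0.568 d⁻¹

k_a(T₂) = k_a(T₁) · θ^(T₂−T₁) = 0.598 × 1.024^(17.8−20.0)
= 0.598 × 1.024^-2.20 = 0.598 × 0.9492 = 0.5676 d⁻¹.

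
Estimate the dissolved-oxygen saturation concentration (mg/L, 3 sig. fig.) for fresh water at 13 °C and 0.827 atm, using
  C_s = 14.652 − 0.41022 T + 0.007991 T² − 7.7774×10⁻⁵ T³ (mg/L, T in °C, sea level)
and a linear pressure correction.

At sea level: C_s = 14.652 − 0.41022×13 + 0.007991×13² − 7.7774×10⁻⁵×13³ = 10.50 mg/L.
Pressure correction: C_s' = 10.50 × 0.827 = 8.682 mg/L.

C_s ≈ 8.68 mg/L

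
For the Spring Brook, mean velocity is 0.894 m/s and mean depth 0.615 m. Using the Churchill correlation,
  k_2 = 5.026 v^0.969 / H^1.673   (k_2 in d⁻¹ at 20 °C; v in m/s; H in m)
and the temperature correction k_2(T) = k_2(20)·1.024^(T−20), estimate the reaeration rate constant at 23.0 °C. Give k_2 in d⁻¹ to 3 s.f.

k_2 ≈ 10.9 d⁻¹

k_2(20) = 5.026 × 0.894^0.969 / 0.615^1.673 = 5.026 × 0.8971 / 0.4434 = 10.17 d⁻¹.
k_2(23.0) = 10.17 × 1.024^(23.0−20) = 10.17 × 1.074 = 10.92 d⁻¹.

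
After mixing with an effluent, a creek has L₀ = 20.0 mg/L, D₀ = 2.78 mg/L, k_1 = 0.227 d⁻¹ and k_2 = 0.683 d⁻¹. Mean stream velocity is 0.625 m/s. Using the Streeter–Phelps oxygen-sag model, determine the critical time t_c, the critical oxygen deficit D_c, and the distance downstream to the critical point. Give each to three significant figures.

t_c ≈ 1.70 d; D_c ≈ 4.52 mg/L; x_c ≈ 91.7 km

t_c = [1/(k_2−k_1)] ln[(k_2/k_1)(1 − D₀(k_2−k_1)/(k_1 L₀))]
= [1/(0.683−0.227)] ln[(0.683/0.227)(1 − 2.78×0.4560/(0.227×20.0))]
= (1/0.4560) ln[3.009 × 0.7208] = 2.193 × ln(2.169) = 2.193 × 0.7741 = 1.698 d.
D_c = (k_1/k_2) L₀ e^(−k_1 t_c) = (0.227/0.683) × 20.0 × e^(−0.227×1.698) = 0.3324 × 20.0 × 0.6802 = 4.521 mg/L.
x_c = v t_c = 0.625 m/s × 1.698 d × 86400 s/d = 91670 m ≈ 91.7 km.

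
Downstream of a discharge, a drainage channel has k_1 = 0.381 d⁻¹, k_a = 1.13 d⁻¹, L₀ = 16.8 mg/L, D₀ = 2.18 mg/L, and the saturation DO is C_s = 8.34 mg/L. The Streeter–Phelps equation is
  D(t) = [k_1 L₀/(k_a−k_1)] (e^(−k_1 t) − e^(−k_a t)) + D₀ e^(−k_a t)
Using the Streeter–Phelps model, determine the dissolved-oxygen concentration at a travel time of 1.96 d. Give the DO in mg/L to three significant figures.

DO ≈ 4.99 mg/L

k_1 L₀/(k_a−k_1) = 0.381×16.8/(1.13−0.381) = 6.401/0.7490 = 8.546 mg/L.
e^(−k_1 t) = e^(−0.381×1.960) = 0.4739; e^(−k_a t) = e^(−1.13×1.960) = 0.1092.
D = 8.546 × (0.4739 − 0.1092) + 2.18 × 0.1092 = 3.117 + 0.2380 = 3.355 mg/L.
DO = C_s − D = 8.34 − 3.355 = 4.985 mg/L.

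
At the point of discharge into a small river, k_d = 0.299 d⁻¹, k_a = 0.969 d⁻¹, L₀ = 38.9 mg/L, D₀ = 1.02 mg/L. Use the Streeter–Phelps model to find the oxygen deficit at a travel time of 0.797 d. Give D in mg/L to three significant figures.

D ≈ 6.13 mg/L

k_d L₀/(k_a−k_d) = 0.299×38.9/(0.969−0.299) = 11.63/0.6700 = 17.36 mg/L.
e^(−k_d t) = e^(−0.299×0.7970) = 0.7880; e^(−k_a t) = e^(−0.969×0.7970) = 0.4620.
D = 17.36 × (0.7880 − 0.4620) + 1.02 × 0.4620 = 5.660 + 0.4712 = 6.131 mg/L.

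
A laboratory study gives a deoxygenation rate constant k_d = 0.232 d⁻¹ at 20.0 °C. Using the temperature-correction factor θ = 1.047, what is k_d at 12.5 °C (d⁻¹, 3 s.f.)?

k_d(T₂) = k_d(T₁) · θ^(T₂−T₁) = 0.232 × 1.047^(12.5−20.0)
= 0.232 × 1.047^-7.50 = 0.232 × 0.7086 = 0.1644 d⁻¹.

k_d ≈ 0.164 d⁻¹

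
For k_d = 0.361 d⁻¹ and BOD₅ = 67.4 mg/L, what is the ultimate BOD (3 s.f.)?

BOD₅ = L₀(1 − e^(−5k_d)) ⇒ L₀ = BOD₅ / (1 − e^(−5×0.361))
= 67.4 / (1 − 0.1645) = 67.4 / 0.8355 = 80.67 mg/L.

L₀ ≈ 80.7 mg/L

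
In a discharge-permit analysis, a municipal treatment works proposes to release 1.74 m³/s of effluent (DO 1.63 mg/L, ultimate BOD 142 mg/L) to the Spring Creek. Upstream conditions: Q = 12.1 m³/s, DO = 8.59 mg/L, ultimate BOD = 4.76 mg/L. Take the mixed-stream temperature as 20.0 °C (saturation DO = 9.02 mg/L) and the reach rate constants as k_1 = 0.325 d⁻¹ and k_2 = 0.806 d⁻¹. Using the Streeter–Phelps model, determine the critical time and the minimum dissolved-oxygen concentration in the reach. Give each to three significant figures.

Mixed DO = (12.1×8.59 + 1.74×1.63)/(12.1+1.74) = 106.8/13.84 = 7.715 mg/L.
Mixed L₀ = (12.1×4.76 + 1.74×142)/(13.84) = 304.7/13.84 = 22.01 mg/L.
Initial deficit D₀ = C_s − DO₀ = 9.02 − 7.715 = 1.305 mg/L.
t_c = (1/0.4810) ln[(0.806/0.325)(1 − 1.305×0.4810/(0.325×22.01))] = 2.079 × ln(2.262) = 1.697 d.
D_c = (0.325/0.806) × 22.01 × e^(−0.325×1.697) = 0.4032 × 22.01 × 0.5760 = 5.113 mg/L.
Minimum DO = 9.02 − 5.113 = 3.907 mg/L.

t_c ≈ 1.70 d; minimum DO ≈ 3.91 mg/L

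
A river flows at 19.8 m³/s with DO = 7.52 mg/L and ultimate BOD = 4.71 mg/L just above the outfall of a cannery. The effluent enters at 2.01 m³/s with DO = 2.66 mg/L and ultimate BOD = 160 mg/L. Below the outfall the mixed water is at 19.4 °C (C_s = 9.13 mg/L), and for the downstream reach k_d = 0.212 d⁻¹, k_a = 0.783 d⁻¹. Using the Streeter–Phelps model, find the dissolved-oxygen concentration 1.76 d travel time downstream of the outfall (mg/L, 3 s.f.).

Mixed DO = (19.8×7.52 + 2.01×2.66)/(19.8+2.01) = 154.2/21.81 = 7.072 mg/L.
Mixed L₀ = (19.8×4.71 + 2.01×160)/(21.81) = 414.9/21.81 = 19.02 mg/L.
Initial deficit D₀ = C_s − DO₀ = 9.13 − 7.072 = 2.058 mg/L.
D(1.76) = [0.212×19.02/(0.783−0.212)](e^(−0.212×1.76) − e^(−0.783×1.76)) + 2.058 e^(−0.783×1.76)
= 7.062 × (0.6886 − 0.2521) + 2.058 × 0.2521 = 3.602 mg/L.
DO = 9.13 − 3.602 = 5.528 mg/L.

DO ≈ 5.53 mg/L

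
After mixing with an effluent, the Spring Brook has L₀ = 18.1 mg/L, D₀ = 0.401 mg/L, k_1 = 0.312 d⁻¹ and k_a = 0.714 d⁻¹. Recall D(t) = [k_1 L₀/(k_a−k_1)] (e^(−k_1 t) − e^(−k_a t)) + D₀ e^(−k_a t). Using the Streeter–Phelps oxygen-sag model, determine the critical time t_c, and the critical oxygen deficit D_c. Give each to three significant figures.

With k_a/k_1 = 2.288 and 1 − D₀(k_a−k_1)/(k_1 L₀) = 0.9715,
t_c = ln(2.288 × 0.9715) / (0.714 − 0.312) = ln(2.223) / 0.4020 = 0.7989/0.4020 = 1.987 d.
L(t_c) = L₀ e^(−k_1 t_c) = 18.1 × 0.5379 = 9.736 mg/L, and at the critical point k_a D_c = k_1 L, so D_c = (0.312/0.714) × 9.736 = 4.254 mg/L.

t_c ≈ 1.99 d; D_c ≈ 4.25 mg/L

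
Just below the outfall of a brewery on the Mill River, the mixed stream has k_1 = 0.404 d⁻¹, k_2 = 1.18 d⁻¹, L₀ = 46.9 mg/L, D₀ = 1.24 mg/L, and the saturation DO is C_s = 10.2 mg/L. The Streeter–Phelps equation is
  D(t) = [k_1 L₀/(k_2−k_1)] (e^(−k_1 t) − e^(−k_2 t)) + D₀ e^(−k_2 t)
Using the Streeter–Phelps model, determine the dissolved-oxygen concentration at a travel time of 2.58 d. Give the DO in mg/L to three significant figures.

k_1 L₀/(k_2−k_1) = 0.404×46.9/(1.18−0.404) = 18.95/0.7760 = 24.42 mg/L.
e^(−k_1 t) = e^(−0.404×2.580) = 0.3526; e^(−k_2 t) = e^(−1.18×2.580) = 0.04762.
D = 24.42 × (0.3526 − 0.04762) + 1.24 × 0.04762 = 7.447 + 0.05905 = 7.507 mg/L.
DO = C_s − D = 10.2 − 7.507 = 2.693 mg/L.

DO ≈ 2.69 mg/L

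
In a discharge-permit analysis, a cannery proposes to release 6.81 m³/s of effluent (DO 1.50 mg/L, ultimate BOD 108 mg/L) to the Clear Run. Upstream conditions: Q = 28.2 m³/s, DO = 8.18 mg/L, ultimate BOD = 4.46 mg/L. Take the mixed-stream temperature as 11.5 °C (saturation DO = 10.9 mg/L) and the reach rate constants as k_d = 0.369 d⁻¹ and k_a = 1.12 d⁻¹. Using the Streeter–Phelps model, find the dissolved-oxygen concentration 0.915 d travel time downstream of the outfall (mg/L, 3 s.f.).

Mixed DO = (28.2×8.18 + 6.81×1.50)/(28.2+6.81) = 240.9/35.01 = 6.881 mg/L.
Mixed L₀ = (28.2×4.46 + 6.81×108)/(35.01) = 861.3/35.01 = 24.60 mg/L.
Initial deficit D₀ = C_s − DO₀ = 10.9 − 6.881 = 4.019 mg/L.
D(0.915) = [0.369×24.60/(1.12−0.369)](e^(−0.369×0.915) − e^(−1.12×0.915)) + 4.019 e^(−1.12×0.915)
= 12.09 × (0.7135 − 0.3589) + 4.019 × 0.3589 = 5.728 mg/L.
DO = 10.9 − 5.728 = 5.172 mg/L.

DO ≈ 5.17 mg/L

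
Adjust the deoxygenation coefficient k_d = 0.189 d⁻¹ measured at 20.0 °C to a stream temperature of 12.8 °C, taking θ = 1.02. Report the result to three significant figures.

k_d(T₂) = k_d(T₁) · θ^(T₂−T₁) = 0.189 × 1.02^(12.8−20.0)
= 0.189 × 1.02^-7.20 = 0.189 × 0.8671 = 0.1639 d⁻¹.

k_d ≈ 0.164 d⁻¹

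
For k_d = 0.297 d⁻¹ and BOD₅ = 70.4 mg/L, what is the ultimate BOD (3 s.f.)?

BOD₅ = L₀(1 − e^(−5k_d)) ⇒ L₀ = BOD₅ / (1 − e^(−5×0.297))
= 70.4 / (1 − 0.2265) = 70.4 / 0.7735 = 91.02 mg/L.

L₀ ≈ 91.0 mg/L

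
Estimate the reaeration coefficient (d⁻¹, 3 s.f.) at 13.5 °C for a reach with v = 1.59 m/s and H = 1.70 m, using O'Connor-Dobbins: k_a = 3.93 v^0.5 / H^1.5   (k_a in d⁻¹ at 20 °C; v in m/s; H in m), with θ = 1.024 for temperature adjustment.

k_a(20) = 3.93 × 1.59^0.5 / 1.70^1.5 = 3.93 × 1.261 / 2.217 = 2.236 d⁻¹.
k_a(13.5) = 2.236 × 1.024^(13.5−20) = 2.236 × 0.8571 = 1.916 d⁻¹.

k_a ≈ 1.92 d⁻¹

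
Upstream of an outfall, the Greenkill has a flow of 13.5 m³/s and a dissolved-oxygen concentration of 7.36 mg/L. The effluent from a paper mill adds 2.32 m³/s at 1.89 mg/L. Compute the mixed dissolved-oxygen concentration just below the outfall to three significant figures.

Flow-weighted mixing: C = (Q_r C_r + Q_w C_w)/(Q_r + Q_w)
= (13.5×7.36 + 2.32×1.89)/(13.5 + 2.32) = 103.7/15.82 = 6.558 mg/L.

6.56 mg/L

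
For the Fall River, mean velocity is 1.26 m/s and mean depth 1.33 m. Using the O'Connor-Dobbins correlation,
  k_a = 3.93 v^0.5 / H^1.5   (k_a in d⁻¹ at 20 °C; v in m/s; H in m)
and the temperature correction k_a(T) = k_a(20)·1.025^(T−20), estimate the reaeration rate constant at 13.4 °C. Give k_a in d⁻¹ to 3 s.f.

k_a ≈ 2.44 d⁻¹

k_a(20) = 3.93 × 1.26^0.5 / 1.33^1.5 = 3.93 × 1.122 / 1.534 = 2.876 d⁻¹.
k_a(13.4) = 2.876 × 1.025^(13.4−20) = 2.876 × 0.8496 = 2.444 d⁻¹.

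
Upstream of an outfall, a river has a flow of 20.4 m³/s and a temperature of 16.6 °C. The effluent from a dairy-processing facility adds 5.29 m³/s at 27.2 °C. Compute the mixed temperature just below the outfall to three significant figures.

Flow-weighted mixing: C = (Q_r C_r + Q_w C_w)/(Q_r + Q_w)
= (20.4×16.6 + 5.29×27.2)/(20.4 + 5.29) = 482.5/25.69 = 18.78 °C.

18.8 °C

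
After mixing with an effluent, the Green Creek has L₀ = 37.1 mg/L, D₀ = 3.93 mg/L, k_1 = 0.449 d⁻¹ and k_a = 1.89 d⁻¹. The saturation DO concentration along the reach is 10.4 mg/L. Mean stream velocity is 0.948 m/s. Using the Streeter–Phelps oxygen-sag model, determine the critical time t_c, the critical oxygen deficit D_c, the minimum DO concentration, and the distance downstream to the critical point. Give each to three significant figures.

t_c ≈ 0.709 d; D_c ≈ 6.41 mg/L; min DO ≈ 3.99 mg/L; x_c ≈ 58.1 km

With k_a/k_1 = 4.209 and 1 − D₀(k_a−k_1)/(k_1 L₀) = 0.6600,
t_c = ln(4.209 × 0.6600) / (1.89 − 0.449) = ln(2.778) / 1.441 = 1.022/1.441 = 0.7091 d.
L(t_c) = L₀ e^(−k_1 t_c) = 37.1 × 0.7273 = 26.98 mg/L, and at the critical point k_a D_c = k_1 L, so D_c = (0.449/1.89) × 26.98 = 6.410 mg/L.
Minimum DO = C_s − D_c = 10.4 − 6.410 = 3.990 mg/L.
x_c = v t_c = 0.948 m/s × 0.7091 d × 86400 s/d = 58080 m ≈ 58.1 km.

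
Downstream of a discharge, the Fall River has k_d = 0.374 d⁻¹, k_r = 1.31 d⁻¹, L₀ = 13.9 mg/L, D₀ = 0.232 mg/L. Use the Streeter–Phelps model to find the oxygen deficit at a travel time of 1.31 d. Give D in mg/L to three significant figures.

D ≈ 2.45 mg/L

k_d L₀/(k_r−k_d) = 0.374×13.9/(1.31−0.374) = 5.199/0.9360 = 5.554 mg/L.
e^(−k_d t) = e^(−0.374×1.310) = 0.6127; e^(−k_r t) = e^(−1.31×1.310) = 0.1798.
D = 5.554 × (0.6127 − 0.1798) + 0.232 × 0.1798 = 2.404 + 0.04171 = 2.446 mg/L.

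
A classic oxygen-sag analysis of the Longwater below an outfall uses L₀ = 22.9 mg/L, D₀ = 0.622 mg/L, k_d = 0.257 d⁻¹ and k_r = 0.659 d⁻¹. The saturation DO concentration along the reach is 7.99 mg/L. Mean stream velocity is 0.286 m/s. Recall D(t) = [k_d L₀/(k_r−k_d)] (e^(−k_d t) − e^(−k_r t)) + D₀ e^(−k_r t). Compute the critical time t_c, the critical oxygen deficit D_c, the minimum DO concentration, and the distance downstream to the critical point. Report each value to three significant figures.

t_c ≈ 2.23 d; D_c ≈ 5.03 mg/L; min DO ≈ 2.96 mg/L; x_c ≈ 55.2 km

t_c = [1/(k_r−k_d)] ln[(k_r/k_d)(1 − D₀(k_r−k_d)/(k_d L₀))]
= [1/(0.659−0.257)] ln[(0.659/0.257)(1 − 0.622×0.4020/(0.257×22.9))]
= (1/0.4020) ln[2.564 × 0.9575] = 2.488 × ln(2.455) = 2.488 × 0.8982 = 2.234 d.
D_c = (k_d/k_r) L₀ e^(−k_d t_c) = (0.257/0.659) × 22.9 × e^(−0.257×2.234) = 0.3900 × 22.9 × 0.5631 = 5.029 mg/L.
Minimum DO = C_s − D_c = 7.99 − 5.029 = 2.961 mg/L.
x_c = v t_c = 0.286 m/s × 2.234 d × 86400 s/d = 55210 m ≈ 55.2 km.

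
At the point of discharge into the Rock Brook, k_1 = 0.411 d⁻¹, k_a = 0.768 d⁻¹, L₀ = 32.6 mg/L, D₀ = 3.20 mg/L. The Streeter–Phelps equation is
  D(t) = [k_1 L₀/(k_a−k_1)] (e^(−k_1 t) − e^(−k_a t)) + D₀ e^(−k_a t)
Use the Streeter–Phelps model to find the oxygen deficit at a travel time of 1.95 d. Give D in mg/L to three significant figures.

k_1 L₀/(k_a−k_1) = 0.411×32.6/(0.768−0.411) = 13.40/0.3570 = 37.53 mg/L.
e^(−k_1 t) = e^(−0.411×1.950) = 0.4487; e^(−k_a t) = e^(−0.768×1.950) = 0.2237.
D = 37.53 × (0.4487 − 0.2237) + 3.20 × 0.2237 = 8.445 + 0.7157 = 9.161 mg/L.

D ≈ 9.16 mg/L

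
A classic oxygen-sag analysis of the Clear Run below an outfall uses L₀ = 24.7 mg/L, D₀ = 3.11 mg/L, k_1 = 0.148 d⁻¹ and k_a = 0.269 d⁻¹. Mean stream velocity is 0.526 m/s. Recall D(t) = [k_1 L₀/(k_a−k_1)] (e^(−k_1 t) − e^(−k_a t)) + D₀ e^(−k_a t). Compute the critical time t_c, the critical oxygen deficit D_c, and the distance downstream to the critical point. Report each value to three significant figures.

t_c ≈ 4.04 d; D_c ≈ 7.47 mg/L; x_c ≈ 184 km

With k_a/k_1 = 1.818 and 1 − D₀(k_a−k_1)/(k_1 L₀) = 0.8971,
t_c = ln(1.818 × 0.8971) / (0.269 − 0.148) = ln(1.630) / 0.1210 = 0.4889/0.1210 = 4.040 d.
D_c = (k_1/k_a) L₀ e^(−k_1 t_c) = (0.148/0.269) × 24.7 × e^(−0.148×4.040) = 0.5502 × 24.7 × 0.5499 = 7.473 mg/L.
x_c = v t_c = 0.526 m/s × 4.040 d × 86400 s/d = 183600 m ≈ 184 km.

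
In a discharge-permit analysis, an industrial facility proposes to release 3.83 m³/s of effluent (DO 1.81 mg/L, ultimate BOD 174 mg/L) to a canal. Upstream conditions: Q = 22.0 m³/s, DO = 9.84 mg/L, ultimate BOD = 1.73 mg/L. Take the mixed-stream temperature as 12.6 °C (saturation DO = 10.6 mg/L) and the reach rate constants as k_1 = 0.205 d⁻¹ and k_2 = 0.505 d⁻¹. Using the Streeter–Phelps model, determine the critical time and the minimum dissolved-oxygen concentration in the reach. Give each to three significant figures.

t_c ≈ 2.64 d; minimum DO ≈ 4.15 mg/L

Mixed DO = (22.0×9.84 + 3.83×1.81)/(22.0+3.83) = 223.4/25.83 = 8.649 mg/L.
Mixed L₀ = (22.0×1.73 + 3.83×174)/(25.83) = 704.5/25.83 = 27.27 mg/L.
Initial deficit D₀ = C_s − DO₀ = 10.6 − 8.649 = 1.951 mg/L.
t_c = (1/0.3000) ln[(0.505/0.205)(1 − 1.951×0.3000/(0.205×27.27))] = 3.333 × ln(2.206) = 2.637 d.
D_c = (0.205/0.505) × 27.27 × e^(−0.205×2.637) = 0.4059 × 27.27 × 0.5825 = 6.449 mg/L.
Minimum DO = 10.6 − 6.449 = 4.151 mg/L.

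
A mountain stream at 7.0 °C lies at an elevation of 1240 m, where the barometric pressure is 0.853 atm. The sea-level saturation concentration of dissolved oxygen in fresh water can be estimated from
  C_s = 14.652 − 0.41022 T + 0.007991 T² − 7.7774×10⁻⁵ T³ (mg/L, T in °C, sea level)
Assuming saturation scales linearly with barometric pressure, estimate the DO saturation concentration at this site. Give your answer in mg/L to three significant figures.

At sea level: C_s = 14.652 − 0.41022×7.0 + 0.007991×7.0² − 7.7774×10⁻⁵×7.0³ = 12.15 mg/L.
Pressure correction: C_s' = 12.15 × 0.853 = 10.36 mg/L.

C_s ≈ 10.4 mg/L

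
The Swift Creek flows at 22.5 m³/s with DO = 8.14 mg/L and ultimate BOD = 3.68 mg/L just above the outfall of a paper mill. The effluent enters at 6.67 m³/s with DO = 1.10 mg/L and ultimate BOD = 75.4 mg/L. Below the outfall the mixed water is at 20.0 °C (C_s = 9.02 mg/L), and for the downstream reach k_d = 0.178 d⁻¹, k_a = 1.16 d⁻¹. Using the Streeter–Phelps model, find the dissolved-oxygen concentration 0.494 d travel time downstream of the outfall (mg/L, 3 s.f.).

DO ≈ 6.34 mg/L

Mixed DO = (22.5×8.14 + 6.67×1.10)/(22.5+6.67) = 190.5/29.17 = 6.530 mg/L.
Mixed L₀ = (22.5×3.68 + 6.67×75.4)/(29.17) = 585.7/29.17 = 20.08 mg/L.
Initial deficit D₀ = C_s − DO₀ = 9.02 − 6.530 = 2.490 mg/L.
D(0.494) = [0.178×20.08/(1.16−0.178)](e^(−0.178×0.494) − e^(−1.16×0.494)) + 2.490 e^(−1.16×0.494)
= 3.640 × (0.9158 − 0.5638) + 2.490 × 0.5638 = 2.685 mg/L.
DO = 9.02 − 2.685 = 6.335 mg/L.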